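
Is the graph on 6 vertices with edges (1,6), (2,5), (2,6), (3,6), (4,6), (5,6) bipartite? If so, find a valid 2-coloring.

Step 1: Attempt 2-coloring using BFS:
  Start at vertex 1, assign color 0
  Color vertex 6 with color 1 (neighbor of 1)
  Color vertex 2 with color 0 (neighbor of 6)
  Color vertex 3 with color 0 (neighbor of 6)
  Color vertex 4 with color 0 (neighbor of 6)
  Color vertex 5 with color 0 (neighbor of 6)

Step 2: Conflict found! Vertices 2 and 5 are adjacent but have the same color.
This means the graph contains an odd cycle.

The graph is NOT bipartite.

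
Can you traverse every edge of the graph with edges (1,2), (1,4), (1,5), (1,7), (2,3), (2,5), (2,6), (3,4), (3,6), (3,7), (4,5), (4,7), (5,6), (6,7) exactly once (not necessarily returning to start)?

Step 1: Find the degree of each vertex:
  deg(1) = 4
  deg(2) = 4
  deg(3) = 4
  deg(4) = 4
  deg(5) = 4
  deg(6) = 4
  deg(7) = 4

Step 2: Count vertices with odd degree:
  All vertices have even degree (0 odd-degree vertices)

Step 3: Apply Euler's theorem:
  - Eulerian circuit exists iff graph is connected and all vertices have even degree
  - Eulerian path exists iff graph is connected and has 0 or 2 odd-degree vertices

Graph is connected with 0 odd-degree vertices.
Both Eulerian circuit and Eulerian path exist.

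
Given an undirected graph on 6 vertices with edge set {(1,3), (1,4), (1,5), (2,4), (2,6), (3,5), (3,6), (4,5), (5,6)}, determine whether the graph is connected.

Step 1: Build adjacency list from edges:
  1: 3, 4, 5
  2: 4, 6
  3: 1, 5, 6
  4: 1, 2, 5
  5: 1, 3, 4, 6
  6: 2, 3, 5

Step 2: Run BFS/DFS from vertex 1:
  Visited: {1, 3, 4, 5, 6, 2}
  Reached 6 of 6 vertices

Step 3: All 6 vertices reached from vertex 1, so the graph is connected.
Answer: Yes, the graph is connected.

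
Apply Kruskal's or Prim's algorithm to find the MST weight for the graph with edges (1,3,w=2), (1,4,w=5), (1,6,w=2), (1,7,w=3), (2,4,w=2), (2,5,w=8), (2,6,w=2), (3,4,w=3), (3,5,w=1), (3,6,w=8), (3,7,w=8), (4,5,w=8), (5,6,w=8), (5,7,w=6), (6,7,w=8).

Apply Kruskal's algorithm (sort edges by weight, add if no cycle):

Sorted edges by weight:
  (3,5) w=1
  (1,3) w=2
  (1,6) w=2
  (2,4) w=2
  (2,6) w=2
  (1,7) w=3
  (3,4) w=3
  (1,4) w=5
  (5,7) w=6
  (2,5) w=8
  (3,7) w=8
  (3,6) w=8
  (4,5) w=8
  (5,6) w=8
  (6,7) w=8

Add edge (3,5) w=1 -- no cycle. Running total: 1
Add edge (1,3) w=2 -- no cycle. Running total: 3
Add edge (1,6) w=2 -- no cycle. Running total: 5
Add edge (2,4) w=2 -- no cycle. Running total: 7
Add edge (2,6) w=2 -- no cycle. Running total: 9
Add edge (1,7) w=3 -- no cycle. Running total: 12

MST edges: (3,5,w=1), (1,3,w=2), (1,6,w=2), (2,4,w=2), (2,6,w=2), (1,7,w=3)
Total MST weight: 1 + 2 + 2 + 2 + 2 + 3 = 12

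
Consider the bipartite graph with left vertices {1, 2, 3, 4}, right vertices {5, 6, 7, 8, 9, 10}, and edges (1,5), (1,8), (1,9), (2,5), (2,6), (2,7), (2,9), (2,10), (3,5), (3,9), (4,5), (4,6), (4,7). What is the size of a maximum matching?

Step 1: List the neighbors of each left vertex:
  1: 5, 8, 9
  2: 5, 6, 7, 9, 10
  3: 5, 9
  4: 5, 6, 7

Step 2: Greedily match left vertices, then look for augmenting paths:
  Match 1 -- 5
  Match 2 -- 6
  Match 3 -- 9
  Match 4 -- 7
  No augmenting path remains.

Step 3: Verify this is maximum:
  Matching size 4 = min(|L|, |R|) = min(4, 6), which is an upper bound, so this matching is maximum.

Maximum matching: {(1,5), (2,6), (3,9), (4,7)}
Size: 4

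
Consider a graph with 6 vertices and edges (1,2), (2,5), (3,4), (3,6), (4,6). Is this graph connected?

Step 1: Build adjacency list from edges:
  1: 2
  2: 1, 5
  3: 4, 6
  4: 3, 6
  5: 2
  6: 3, 4

Step 2: Run BFS/DFS from vertex 1:
  Visited: {1, 2, 5}
  Reached 3 of 6 vertices

Step 3: Only 3 of 6 vertices reached. Graph is disconnected.
Connected components: {1, 2, 5}, {3, 4, 6}
Answer: No, the graph is not connected (2 components).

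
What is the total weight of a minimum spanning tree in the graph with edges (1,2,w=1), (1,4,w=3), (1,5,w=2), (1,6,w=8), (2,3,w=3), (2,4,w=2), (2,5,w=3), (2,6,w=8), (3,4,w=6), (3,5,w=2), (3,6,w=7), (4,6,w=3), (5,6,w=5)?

Apply Kruskal's algorithm (sort edges by weight, add if no cycle):

Sorted edges by weight:
  (1,2) w=1
  (1,5) w=2
  (2,4) w=2
  (3,5) w=2
  (1,4) w=3
  (2,5) w=3
  (2,3) w=3
  (4,6) w=3
  (5,6) w=5
  (3,4) w=6
  (3,6) w=7
  (1,6) w=8
  (2,6) w=8

Add edge (1,2) w=1 -- no cycle. Running total: 1
Add edge (1,5) w=2 -- no cycle. Running total: 3
Add edge (2,4) w=2 -- no cycle. Running total: 5
Add edge (3,5) w=2 -- no cycle. Running total: 7
Skip edge (1,4) w=3 -- would create cycle
Skip edge (2,5) w=3 -- would create cycle
Skip edge (2,3) w=3 -- would create cycle
Add edge (4,6) w=3 -- no cycle. Running total: 10

MST edges: (1,2,w=1), (1,5,w=2), (2,4,w=2), (3,5,w=2), (4,6,w=3)
Total MST weight: 1 + 2 + 2 + 2 + 3 = 10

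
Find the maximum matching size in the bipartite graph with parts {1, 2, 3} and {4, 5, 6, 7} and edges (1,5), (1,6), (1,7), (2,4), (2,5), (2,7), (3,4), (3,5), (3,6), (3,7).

Step 1: List the neighbors of each left vertex:
  1: 5, 6, 7
  2: 4, 5, 7
  3: 4, 5, 6, 7

Step 2: Greedily match left vertices, then look for augmenting paths:
  Match 1 -- 5
  Match 2 -- 4
  Match 3 -- 6
  No augmenting path remains.

Step 3: Verify this is maximum:
  Matching size 3 = min(|L|, |R|) = min(3, 4), which is an upper bound, so this matching is maximum.

Maximum matching: {(1,5), (2,4), (3,6)}
Size: 3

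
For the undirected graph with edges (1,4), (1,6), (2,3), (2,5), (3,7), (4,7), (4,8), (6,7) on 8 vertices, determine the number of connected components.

Step 1: Build adjacency list from edges:
  1: 4, 6
  2: 3, 5
  3: 2, 7
  4: 1, 7, 8
  5: 2
  6: 1, 7
  7: 3, 4, 6
  8: 4

Step 2: Run BFS/DFS from vertex 1:
  Visited: {1, 4, 6, 7, 8, 3, 2, 5}
  Reached 8 of 8 vertices

Step 3: All 8 vertices reached from vertex 1, so the graph is connected.
Number of connected components: 1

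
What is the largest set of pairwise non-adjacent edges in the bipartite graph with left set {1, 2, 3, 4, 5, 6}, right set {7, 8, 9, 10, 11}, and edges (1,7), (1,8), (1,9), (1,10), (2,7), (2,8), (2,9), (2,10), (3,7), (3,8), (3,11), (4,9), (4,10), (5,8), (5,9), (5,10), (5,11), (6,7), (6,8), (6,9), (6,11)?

Step 1: List the neighbors of each left vertex:
  1: 7, 8, 9, 10
  2: 7, 8, 9, 10
  3: 7, 8, 11
  4: 9, 10
  5: 8, 9, 10, 11
  6: 7, 8, 9, 11

Step 2: Greedily match left vertices, then look for augmenting paths:
  Match 1 -- 7
  Match 2 -- 8
  Match 3 -- 11
  Match 4 -- 9
  Match 5 -- 10
  No augmenting path remains.

Step 3: Verify this is maximum:
  Matching size 5 = min(|L|, |R|) = min(6, 5), which is an upper bound, so this matching is maximum.

Maximum matching: {(1,7), (2,8), (3,11), (4,9), (5,10)}
Size: 5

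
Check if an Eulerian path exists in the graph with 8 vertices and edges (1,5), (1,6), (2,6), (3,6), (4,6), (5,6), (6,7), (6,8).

Step 1: Find the degree of each vertex:
  deg(1) = 2
  deg(2) = 1
  deg(3) = 1
  deg(4) = 1
  deg(5) = 2
  deg(6) = 7
  deg(7) = 1
  deg(8) = 1

Step 2: Count vertices with odd degree:
  Odd-degree vertices: 2, 3, 4, 6, 7, 8 (6 total)

Step 3: Apply Euler's theorem:
  - Eulerian circuit exists iff graph is connected and all vertices have even degree
  - Eulerian path exists iff graph is connected and has 0 or 2 odd-degree vertices

Graph has 6 odd-degree vertices (need 0 or 2).
Neither Eulerian path nor Eulerian circuit exists.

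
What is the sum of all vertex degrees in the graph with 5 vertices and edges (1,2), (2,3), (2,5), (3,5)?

Step 1: Count edges incident to each vertex:
  deg(1) = 1 (neighbors: 2)
  deg(2) = 3 (neighbors: 1, 3, 5)
  deg(3) = 2 (neighbors: 2, 5)
  deg(4) = 0 (neighbors: none)
  deg(5) = 2 (neighbors: 2, 3)

Step 2: Sum all degrees:
  1 + 3 + 2 + 0 + 2 = 8

Verification: sum of degrees = 2 * |E| = 2 * 4 = 8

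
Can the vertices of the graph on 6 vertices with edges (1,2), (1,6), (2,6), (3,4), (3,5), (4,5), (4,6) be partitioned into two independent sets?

Step 1: Attempt 2-coloring using BFS:
  Start at vertex 1, assign color 0
  Color vertex 2 with color 1 (neighbor of 1)
  Color vertex 6 with color 1 (neighbor of 1)

Step 2: Conflict found! Vertices 2 and 6 are adjacent but have the same color.
This means the graph contains an odd cycle.

The graph is NOT bipartite.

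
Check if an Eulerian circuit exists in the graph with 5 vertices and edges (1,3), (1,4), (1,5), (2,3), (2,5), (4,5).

Step 1: Find the degree of each vertex:
  deg(1) = 3
  deg(2) = 2
  deg(3) = 2
  deg(4) = 2
  deg(5) = 3

Step 2: Count vertices with odd degree:
  Odd-degree vertices: 1, 5 (2 total)

Step 3: Apply Euler's theorem:
  - Eulerian circuit exists iff graph is connected and all vertices have even degree
  - Eulerian path exists iff graph is connected and has 0 or 2 odd-degree vertices

Graph is connected with exactly 2 odd-degree vertices (1, 5).
Eulerian path exists (starting and ending at the odd-degree vertices), but no Eulerian circuit.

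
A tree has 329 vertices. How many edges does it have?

A tree on n vertices always has exactly n - 1 edges.
For n = 329: edges = 329 - 1 = 328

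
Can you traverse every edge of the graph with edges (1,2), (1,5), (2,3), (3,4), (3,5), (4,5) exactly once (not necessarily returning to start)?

Step 1: Find the degree of each vertex:
  deg(1) = 2
  deg(2) = 2
  deg(3) = 3
  deg(4) = 2
  deg(5) = 3

Step 2: Count vertices with odd degree:
  Odd-degree vertices: 3, 5 (2 total)

Step 3: Apply Euler's theorem:
  - Eulerian circuit exists iff graph is connected and all vertices have even degree
  - Eulerian path exists iff graph is connected and has 0 or 2 odd-degree vertices

Graph is connected with exactly 2 odd-degree vertices (3, 5).
Eulerian path exists (starting and ending at the odd-degree vertices), but no Eulerian circuit.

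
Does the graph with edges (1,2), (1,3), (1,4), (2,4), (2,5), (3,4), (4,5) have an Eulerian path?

Step 1: Find the degree of each vertex:
  deg(1) = 3
  deg(2) = 3
  deg(3) = 2
  deg(4) = 4
  deg(5) = 2

Step 2: Count vertices with odd degree:
  Odd-degree vertices: 1, 2 (2 total)

Step 3: Apply Euler's theorem:
  - Eulerian circuit exists iff graph is connected and all vertices have even degree
  - Eulerian path exists iff graph is connected and has 0 or 2 odd-degree vertices

Graph is connected with exactly 2 odd-degree vertices (1, 2).
Eulerian path exists (starting and ending at the odd-degree vertices), but no Eulerian circuit.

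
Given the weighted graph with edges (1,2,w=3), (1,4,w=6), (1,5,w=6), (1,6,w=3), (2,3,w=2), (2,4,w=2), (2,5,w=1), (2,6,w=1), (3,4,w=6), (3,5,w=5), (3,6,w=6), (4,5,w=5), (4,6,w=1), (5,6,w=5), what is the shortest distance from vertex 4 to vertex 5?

Step 1: Build adjacency list with weights:
  1: 2(w=3), 4(w=6), 5(w=6), 6(w=3)
  2: 1(w=3), 3(w=2), 4(w=2), 5(w=1), 6(w=1)
  3: 2(w=2), 4(w=6), 5(w=5), 6(w=6)
  4: 1(w=6), 2(w=2), 3(w=6), 5(w=5), 6(w=1)
  5: 1(w=6), 2(w=1), 3(w=5), 4(w=5), 6(w=5)
  6: 1(w=3), 2(w=1), 3(w=6), 4(w=1), 5(w=5)

Step 2: Apply Dijkstra's algorithm from vertex 4:
  Visit vertex 4 (distance=0)
    Update dist[1] = 6
    Update dist[2] = 2
    Update dist[3] = 6
    Update dist[5] = 5
    Update dist[6] = 1
  Visit vertex 6 (distance=1)
    Update dist[1] = 4
  Visit vertex 2 (distance=2)
    Update dist[3] = 4
    Update dist[5] = 3
  Visit vertex 5 (distance=3)

Step 3: Shortest path: 4 -> 2 -> 5
Total weight: 2 + 1 = 3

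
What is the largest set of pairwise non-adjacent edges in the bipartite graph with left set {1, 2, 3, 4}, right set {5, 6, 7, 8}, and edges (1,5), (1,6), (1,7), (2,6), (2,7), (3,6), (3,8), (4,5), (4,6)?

Step 1: List the neighbors of each left vertex:
  1: 5, 6, 7
  2: 6, 7
  3: 6, 8
  4: 5, 6

Step 2: Greedily match left vertices, then look for augmenting paths:
  Match 1 -- 7
  Match 2 -- 6
  Match 3 -- 8
  Match 4 -- 5
  No augmenting path remains.

Step 3: Verify this is maximum:
  Matching size 4 = min(|L|, |R|) = min(4, 4), which is an upper bound, so this matching is maximum.

Maximum matching: {(1,7), (2,6), (3,8), (4,5)}
Size: 4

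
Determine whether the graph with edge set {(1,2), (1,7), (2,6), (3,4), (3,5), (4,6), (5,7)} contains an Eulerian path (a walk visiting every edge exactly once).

Step 1: Find the degree of each vertex:
  deg(1) = 2
  deg(2) = 2
  deg(3) = 2
  deg(4) = 2
  deg(5) = 2
  deg(6) = 2
  deg(7) = 2

Step 2: Count vertices with odd degree:
  All vertices have even degree (0 odd-degree vertices)

Step 3: Apply Euler's theorem:
  - Eulerian circuit exists iff graph is connected and all vertices have even degree
  - Eulerian path exists iff graph is connected and has 0 or 2 odd-degree vertices

Graph is connected with 0 odd-degree vertices.
Both Eulerian circuit and Eulerian path exist.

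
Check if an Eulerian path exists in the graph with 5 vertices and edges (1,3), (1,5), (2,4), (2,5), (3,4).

Step 1: Find the degree of each vertex:
  deg(1) = 2
  deg(2) = 2
  deg(3) = 2
  deg(4) = 2
  deg(5) = 2

Step 2: Count vertices with odd degree:
  All vertices have even degree (0 odd-degree vertices)

Step 3: Apply Euler's theorem:
  - Eulerian circuit exists iff graph is connected and all vertices have even degree
  - Eulerian path exists iff graph is connected and has 0 or 2 odd-degree vertices

Graph is connected with 0 odd-degree vertices.
Both Eulerian circuit and Eulerian path exist.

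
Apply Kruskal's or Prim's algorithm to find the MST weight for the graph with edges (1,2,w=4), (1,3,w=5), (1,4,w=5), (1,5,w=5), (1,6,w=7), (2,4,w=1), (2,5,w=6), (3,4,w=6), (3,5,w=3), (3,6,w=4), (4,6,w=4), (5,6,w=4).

Apply Kruskal's algorithm (sort edges by weight, add if no cycle):

Sorted edges by weight:
  (2,4) w=1
  (3,5) w=3
  (1,2) w=4
  (3,6) w=4
  (4,6) w=4
  (5,6) w=4
  (1,5) w=5
  (1,3) w=5
  (1,4) w=5
  (2,5) w=6
  (3,4) w=6
  (1,6) w=7

Add edge (2,4) w=1 -- no cycle. Running total: 1
Add edge (3,5) w=3 -- no cycle. Running total: 4
Add edge (1,2) w=4 -- no cycle. Running total: 8
Add edge (3,6) w=4 -- no cycle. Running total: 12
Add edge (4,6) w=4 -- no cycle. Running total: 16

MST edges: (2,4,w=1), (3,5,w=3), (1,2,w=4), (3,6,w=4), (4,6,w=4)
Total MST weight: 1 + 3 + 4 + 4 + 4 = 16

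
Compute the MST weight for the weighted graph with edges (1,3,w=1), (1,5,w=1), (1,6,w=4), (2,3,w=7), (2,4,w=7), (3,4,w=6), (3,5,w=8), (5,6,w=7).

Apply Kruskal's algorithm (sort edges by weight, add if no cycle):

Sorted edges by weight:
  (1,5) w=1
  (1,3) w=1
  (1,6) w=4
  (3,4) w=6
  (2,3) w=7
  (2,4) w=7
  (5,6) w=7
  (3,5) w=8

Add edge (1,5) w=1 -- no cycle. Running total: 1
Add edge (1,3) w=1 -- no cycle. Running total: 2
Add edge (1,6) w=4 -- no cycle. Running total: 6
Add edge (3,4) w=6 -- no cycle. Running total: 12
Add edge (2,3) w=7 -- no cycle. Running total: 19

MST edges: (1,5,w=1), (1,3,w=1), (1,6,w=4), (3,4,w=6), (2,3,w=7)
Total MST weight: 1 + 1 + 4 + 6 + 7 = 19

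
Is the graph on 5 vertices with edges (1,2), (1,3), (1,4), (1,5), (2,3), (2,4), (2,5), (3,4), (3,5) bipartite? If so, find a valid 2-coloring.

Step 1: Attempt 2-coloring using BFS:
  Start at vertex 1, assign color 0
  Color vertex 2 with color 1 (neighbor of 1)
  Color vertex 3 with color 1 (neighbor of 1)
  Color vertex 4 with color 1 (neighbor of 1)
  Color vertex 5 with color 1 (neighbor of 1)

Step 2: Conflict found! Vertices 2 and 3 are adjacent but have the same color.
This means the graph contains an odd cycle.

The graph is NOT bipartite.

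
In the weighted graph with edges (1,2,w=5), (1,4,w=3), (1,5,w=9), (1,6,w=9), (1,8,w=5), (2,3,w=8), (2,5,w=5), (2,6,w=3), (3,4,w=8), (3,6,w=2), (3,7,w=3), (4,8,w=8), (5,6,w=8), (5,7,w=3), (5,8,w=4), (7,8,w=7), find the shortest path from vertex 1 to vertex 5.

Step 1: Build adjacency list with weights:
  1: 2(w=5), 4(w=3), 5(w=9), 6(w=9), 8(w=5)
  2: 1(w=5), 3(w=8), 5(w=5), 6(w=3)
  3: 2(w=8), 4(w=8), 6(w=2), 7(w=3)
  4: 1(w=3), 3(w=8), 8(w=8)
  5: 1(w=9), 2(w=5), 6(w=8), 7(w=3), 8(w=4)
  6: 1(w=9), 2(w=3), 3(w=2), 5(w=8)
  7: 3(w=3), 5(w=3), 8(w=7)
  8: 1(w=5), 4(w=8), 5(w=4), 7(w=7)

Step 2: Apply Dijkstra's algorithm from vertex 1:
  Visit vertex 1 (distance=0)
    Update dist[2] = 5
    Update dist[4] = 3
    Update dist[5] = 9
    Update dist[6] = 9
    Update dist[8] = 5
  Visit vertex 4 (distance=3)
    Update dist[3] = 11
  Visit vertex 2 (distance=5)
    Update dist[6] = 8
  Visit vertex 8 (distance=5)
    Update dist[7] = 12
  Visit vertex 6 (distance=8)
    Update dist[3] = 10
  Visit vertex 5 (distance=9)

Step 3: Shortest path: 1 -> 5
Total weight: 9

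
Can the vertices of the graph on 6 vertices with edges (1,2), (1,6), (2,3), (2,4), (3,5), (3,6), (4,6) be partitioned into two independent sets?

Step 1: Attempt 2-coloring using BFS:
  Start at vertex 1, assign color 0
  Color vertex 2 with color 1 (neighbor of 1)
  Color vertex 6 with color 1 (neighbor of 1)
  Color vertex 3 with color 0 (neighbor of 2)
  Color vertex 4 with color 0 (neighbor of 2)
  Color vertex 5 with color 1 (neighbor of 3)

Step 2: 2-coloring succeeded. No conflicts found.
  Set A (color 0): {1, 3, 4}
  Set B (color 1): {2, 5, 6}

The graph is bipartite with partition {1, 3, 4}, {2, 5, 6}.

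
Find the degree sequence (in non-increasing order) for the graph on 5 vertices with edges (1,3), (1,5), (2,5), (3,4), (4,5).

Step 1: Count edges incident to each vertex:
  deg(1) = 2 (neighbors: 3, 5)
  deg(2) = 1 (neighbors: 5)
  deg(3) = 2 (neighbors: 1, 4)
  deg(4) = 2 (neighbors: 3, 5)
  deg(5) = 3 (neighbors: 1, 2, 4)

Step 2: Sort degrees in non-increasing order:
  Degrees: [2, 1, 2, 2, 3] -> sorted: [3, 2, 2, 2, 1]

Degree sequence: [3, 2, 2, 2, 1]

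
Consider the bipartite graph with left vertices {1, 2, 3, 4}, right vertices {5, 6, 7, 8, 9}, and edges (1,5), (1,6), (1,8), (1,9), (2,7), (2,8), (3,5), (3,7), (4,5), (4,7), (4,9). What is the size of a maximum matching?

Step 1: List the neighbors of each left vertex:
  1: 5, 6, 8, 9
  2: 7, 8
  3: 5, 7
  4: 5, 7, 9

Step 2: Greedily match left vertices, then look for augmenting paths:
  Match 1 -- 6
  Match 2 -- 7
  Match 3 -- 5
  Match 4 -- 9
  No augmenting path remains.

Step 3: Verify this is maximum:
  Matching size 4 = min(|L|, |R|) = min(4, 5), which is an upper bound, so this matching is maximum.

Maximum matching: {(1,6), (2,7), (3,5), (4,9)}
Size: 4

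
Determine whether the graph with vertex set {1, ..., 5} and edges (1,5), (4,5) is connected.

Step 1: Build adjacency list from edges:
  1: 5
  2: (none)
  3: (none)
  4: 5
  5: 1, 4

Step 2: Run BFS/DFS from vertex 1:
  Visited: {1, 5, 4}
  Reached 3 of 5 vertices

Step 3: Only 3 of 5 vertices reached. Graph is disconnected.
Connected components: {1, 4, 5}, {2}, {3}
Answer: No, the graph is not connected (3 components).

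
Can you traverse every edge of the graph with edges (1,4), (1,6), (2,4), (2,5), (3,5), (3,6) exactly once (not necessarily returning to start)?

Step 1: Find the degree of each vertex:
  deg(1) = 2
  deg(2) = 2
  deg(3) = 2
  deg(4) = 2
  deg(5) = 2
  deg(6) = 2

Step 2: Count vertices with odd degree:
  All vertices have even degree (0 odd-degree vertices)

Step 3: Apply Euler's theorem:
  - Eulerian circuit exists iff graph is connected and all vertices have even degree
  - Eulerian path exists iff graph is connected and has 0 or 2 odd-degree vertices

Graph is connected with 0 odd-degree vertices.
Both Eulerian circuit and Eulerian path exist.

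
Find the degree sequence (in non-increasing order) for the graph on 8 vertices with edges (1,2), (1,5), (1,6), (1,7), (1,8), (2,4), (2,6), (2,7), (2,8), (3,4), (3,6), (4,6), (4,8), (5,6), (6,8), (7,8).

Step 1: Count edges incident to each vertex:
  deg(1) = 5 (neighbors: 2, 5, 6, 7, 8)
  deg(2) = 5 (neighbors: 1, 4, 6, 7, 8)
  deg(3) = 2 (neighbors: 4, 6)
  deg(4) = 4 (neighbors: 2, 3, 6, 8)
  deg(5) = 2 (neighbors: 1, 6)
  deg(6) = 6 (neighbors: 1, 2, 3, 4, 5, 8)
  deg(7) = 3 (neighbors: 1, 2, 8)
  deg(8) = 5 (neighbors: 1, 2, 4, 6, 7)

Step 2: Sort degrees in non-increasing order:
  Degrees: [5, 5, 2, 4, 2, 6, 3, 5] -> sorted: [6, 5, 5, 5, 4, 3, 2, 2]

Degree sequence: [6, 5, 5, 5, 4, 3, 2, 2]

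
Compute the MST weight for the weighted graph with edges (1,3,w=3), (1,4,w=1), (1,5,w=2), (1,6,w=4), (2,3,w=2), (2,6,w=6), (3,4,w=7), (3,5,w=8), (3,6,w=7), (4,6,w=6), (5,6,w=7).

Apply Kruskal's algorithm (sort edges by weight, add if no cycle):

Sorted edges by weight:
  (1,4) w=1
  (1,5) w=2
  (2,3) w=2
  (1,3) w=3
  (1,6) w=4
  (2,6) w=6
  (4,6) w=6
  (3,4) w=7
  (3,6) w=7
  (5,6) w=7
  (3,5) w=8

Add edge (1,4) w=1 -- no cycle. Running total: 1
Add edge (1,5) w=2 -- no cycle. Running total: 3
Add edge (2,3) w=2 -- no cycle. Running total: 5
Add edge (1,3) w=3 -- no cycle. Running total: 8
Add edge (1,6) w=4 -- no cycle. Running total: 12

MST edges: (1,4,w=1), (1,5,w=2), (2,3,w=2), (1,3,w=3), (1,6,w=4)
Total MST weight: 1 + 2 + 2 + 3 + 4 = 12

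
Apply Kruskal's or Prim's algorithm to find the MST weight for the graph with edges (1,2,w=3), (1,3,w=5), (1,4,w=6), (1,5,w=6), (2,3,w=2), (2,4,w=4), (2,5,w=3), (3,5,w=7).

Apply Kruskal's algorithm (sort edges by weight, add if no cycle):

Sorted edges by weight:
  (2,3) w=2
  (1,2) w=3
  (2,5) w=3
  (2,4) w=4
  (1,3) w=5
  (1,4) w=6
  (1,5) w=6
  (3,5) w=7

Add edge (2,3) w=2 -- no cycle. Running total: 2
Add edge (1,2) w=3 -- no cycle. Running total: 5
Add edge (2,5) w=3 -- no cycle. Running total: 8
Add edge (2,4) w=4 -- no cycle. Running total: 12

MST edges: (2,3,w=2), (1,2,w=3), (2,5,w=3), (2,4,w=4)
Total MST weight: 2 + 3 + 3 + 4 = 12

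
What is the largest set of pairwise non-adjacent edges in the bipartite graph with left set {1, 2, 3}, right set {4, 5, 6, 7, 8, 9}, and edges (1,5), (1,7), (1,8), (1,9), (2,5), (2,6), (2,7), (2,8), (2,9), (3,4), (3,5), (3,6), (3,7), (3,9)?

Step 1: List the neighbors of each left vertex:
  1: 5, 7, 8, 9
  2: 5, 6, 7, 8, 9
  3: 4, 5, 6, 7, 9

Step 2: Greedily match left vertices, then look for augmenting paths:
  Match 1 -- 5
  Match 2 -- 6
  Match 3 -- 4
  No augmenting path remains.

Step 3: Verify this is maximum:
  Matching size 3 = min(|L|, |R|) = min(3, 6), which is an upper bound, so this matching is maximum.

Maximum matching: {(1,5), (2,6), (3,4)}
Size: 3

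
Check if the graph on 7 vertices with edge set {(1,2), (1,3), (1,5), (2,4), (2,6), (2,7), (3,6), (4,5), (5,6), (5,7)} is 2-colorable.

Step 1: Attempt 2-coloring using BFS:
  Start at vertex 1, assign color 0
  Color vertex 2 with color 1 (neighbor of 1)
  Color vertex 3 with color 1 (neighbor of 1)
  Color vertex 5 with color 1 (neighbor of 1)
  Color vertex 4 with color 0 (neighbor of 2)
  Color vertex 6 with color 0 (neighbor of 2)
  Color vertex 7 with color 0 (neighbor of 2)

Step 2: 2-coloring succeeded. No conflicts found.
  Set A (color 0): {1, 4, 6, 7}
  Set B (color 1): {2, 3, 5}

The graph is bipartite with partition {1, 4, 6, 7}, {2, 3, 5}.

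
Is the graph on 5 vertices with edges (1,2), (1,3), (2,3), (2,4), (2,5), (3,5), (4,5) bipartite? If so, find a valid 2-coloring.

Step 1: Attempt 2-coloring using BFS:
  Start at vertex 1, assign color 0
  Color vertex 2 with color 1 (neighbor of 1)
  Color vertex 3 with color 1 (neighbor of 1)

Step 2: Conflict found! Vertices 2 and 3 are adjacent but have the same color.
This means the graph contains an odd cycle.

The graph is NOT bipartite.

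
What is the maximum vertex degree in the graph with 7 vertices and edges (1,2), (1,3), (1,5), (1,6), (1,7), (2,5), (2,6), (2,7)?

Step 1: Count edges incident to each vertex:
  deg(1) = 5 (neighbors: 2, 3, 5, 6, 7)
  deg(2) = 4 (neighbors: 1, 5, 6, 7)
  deg(3) = 1 (neighbors: 1)
  deg(4) = 0 (neighbors: none)
  deg(5) = 2 (neighbors: 1, 2)
  deg(6) = 2 (neighbors: 1, 2)
  deg(7) = 2 (neighbors: 1, 2)

Step 2: Find maximum:
  max(5, 4, 1, 0, 2, 2, 2) = 5 (vertex 1)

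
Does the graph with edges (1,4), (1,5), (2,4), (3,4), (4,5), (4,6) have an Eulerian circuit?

Step 1: Find the degree of each vertex:
  deg(1) = 2
  deg(2) = 1
  deg(3) = 1
  deg(4) = 5
  deg(5) = 2
  deg(6) = 1

Step 2: Count vertices with odd degree:
  Odd-degree vertices: 2, 3, 4, 6 (4 total)

Step 3: Apply Euler's theorem:
  - Eulerian circuit exists iff graph is connected and all vertices have even degree
  - Eulerian path exists iff graph is connected and has 0 or 2 odd-degree vertices

Graph has 4 odd-degree vertices (need 0 or 2).
Neither Eulerian path nor Eulerian circuit exists.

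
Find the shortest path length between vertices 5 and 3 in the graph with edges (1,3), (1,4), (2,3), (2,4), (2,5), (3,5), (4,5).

Step 1: Build adjacency list:
  1: 3, 4
  2: 3, 4, 5
  3: 1, 2, 5
  4: 1, 2, 5
  5: 2, 3, 4

Step 2: BFS from vertex 5 to find shortest path to 3:
  vertex 2 reached at distance 1
  vertex 3 reached at distance 1

Step 3: Shortest path: 5 -> 3
Path length: 1 edge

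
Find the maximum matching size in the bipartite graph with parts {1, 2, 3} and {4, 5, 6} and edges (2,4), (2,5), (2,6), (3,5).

Step 1: List the neighbors of each left vertex:
  1: (none)
  2: 4, 5, 6
  3: 5

Step 2: Greedily match left vertices, then look for augmenting paths:
  Match 2 -- 4
  Match 3 -- 5
  No augmenting path remains.

Step 3: Verify this is maximum:
  Matching has size 2. The vertex set {2, 3} covers every edge and has size 2; any matching has at most one edge per cover vertex, so 2 is maximum (König's theorem).

Maximum matching: {(2,4), (3,5)}
Size: 2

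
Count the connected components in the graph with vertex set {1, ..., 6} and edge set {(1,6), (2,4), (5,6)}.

Step 1: Build adjacency list from edges:
  1: 6
  2: 4
  3: (none)
  4: 2
  5: 6
  6: 1, 5

Step 2: Run BFS/DFS from vertex 1:
  Visited: {1, 6, 5}
  Reached 3 of 6 vertices

Step 3: Only 3 of 6 vertices reached. Graph is disconnected.
Connected components: {1, 5, 6}, {2, 4}, {3}
Number of connected components: 3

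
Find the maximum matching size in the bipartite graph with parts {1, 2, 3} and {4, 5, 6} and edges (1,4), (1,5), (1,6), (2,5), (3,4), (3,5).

Step 1: List the neighbors of each left vertex:
  1: 4, 5, 6
  2: 5
  3: 4, 5

Step 2: Greedily match left vertices, then look for augmenting paths:
  Match 1 -- 6
  Match 2 -- 5
  Match 3 -- 4
  No augmenting path remains.

Step 3: Verify this is maximum:
  Matching size 3 = min(|L|, |R|) = min(3, 3), which is an upper bound, so this matching is maximum.

Maximum matching: {(1,6), (2,5), (3,4)}
Size: 3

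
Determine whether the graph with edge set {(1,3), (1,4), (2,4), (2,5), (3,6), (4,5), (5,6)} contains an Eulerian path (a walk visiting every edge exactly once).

Step 1: Find the degree of each vertex:
  deg(1) = 2
  deg(2) = 2
  deg(3) = 2
  deg(4) = 3
  deg(5) = 3
  deg(6) = 2

Step 2: Count vertices with odd degree:
  Odd-degree vertices: 4, 5 (2 total)

Step 3: Apply Euler's theorem:
  - Eulerian circuit exists iff graph is connected and all vertices have even degree
  - Eulerian path exists iff graph is connected and has 0 or 2 odd-degree vertices

Graph is connected with exactly 2 odd-degree vertices (4, 5).
Eulerian path exists (starting and ending at the odd-degree vertices), but no Eulerian circuit.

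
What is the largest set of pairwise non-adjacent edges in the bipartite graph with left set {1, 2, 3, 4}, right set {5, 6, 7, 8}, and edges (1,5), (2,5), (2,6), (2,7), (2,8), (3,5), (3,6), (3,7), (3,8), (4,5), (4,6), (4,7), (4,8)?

Step 1: List the neighbors of each left vertex:
  1: 5
  2: 5, 6, 7, 8
  3: 5, 6, 7, 8
  4: 5, 6, 7, 8

Step 2: Greedily match left vertices, then look for augmenting paths:
  Match 1 -- 5
  Match 2 -- 6
  Match 3 -- 7
  Match 4 -- 8
  No augmenting path remains.

Step 3: Verify this is maximum:
  Matching size 4 = min(|L|, |R|) = min(4, 4), which is an upper bound, so this matching is maximum.

Maximum matching: {(1,5), (2,6), (3,7), (4,8)}
Size: 4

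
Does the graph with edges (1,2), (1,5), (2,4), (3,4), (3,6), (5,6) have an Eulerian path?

Step 1: Find the degree of each vertex:
  deg(1) = 2
  deg(2) = 2
  deg(3) = 2
  deg(4) = 2
  deg(5) = 2
  deg(6) = 2

Step 2: Count vertices with odd degree:
  All vertices have even degree (0 odd-degree vertices)

Step 3: Apply Euler's theorem:
  - Eulerian circuit exists iff graph is connected and all vertices have even degree
  - Eulerian path exists iff graph is connected and has 0 or 2 odd-degree vertices

Graph is connected with 0 odd-degree vertices.
Both Eulerian circuit and Eulerian path exist.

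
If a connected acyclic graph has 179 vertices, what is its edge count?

A tree on n vertices always has exactly n - 1 edges.
For n = 179: edges = 179 - 1 = 178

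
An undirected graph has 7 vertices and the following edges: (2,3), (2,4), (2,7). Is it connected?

Step 1: Build adjacency list from edges:
  1: (none)
  2: 3, 4, 7
  3: 2
  4: 2
  5: (none)
  6: (none)
  7: 2

Step 2: Run BFS/DFS from vertex 1:
  Visited: {1}
  Reached 1 of 7 vertices

Step 3: Only 1 of 7 vertices reached. Graph is disconnected.
Connected components: {1}, {2, 3, 4, 7}, {5}, {6}
Answer: No, the graph is not connected (4 components).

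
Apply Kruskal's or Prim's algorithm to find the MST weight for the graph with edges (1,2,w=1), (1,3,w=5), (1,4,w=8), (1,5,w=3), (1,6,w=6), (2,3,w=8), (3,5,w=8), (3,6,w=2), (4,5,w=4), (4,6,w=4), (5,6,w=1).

Apply Kruskal's algorithm (sort edges by weight, add if no cycle):

Sorted edges by weight:
  (1,2) w=1
  (5,6) w=1
  (3,6) w=2
  (1,5) w=3
  (4,5) w=4
  (4,6) w=4
  (1,3) w=5
  (1,6) w=6
  (1,4) w=8
  (2,3) w=8
  (3,5) w=8

Add edge (1,2) w=1 -- no cycle. Running total: 1
Add edge (5,6) w=1 -- no cycle. Running total: 2
Add edge (3,6) w=2 -- no cycle. Running total: 4
Add edge (1,5) w=3 -- no cycle. Running total: 7
Add edge (4,5) w=4 -- no cycle. Running total: 11

MST edges: (1,2,w=1), (5,6,w=1), (3,6,w=2), (1,5,w=3), (4,5,w=4)
Total MST weight: 1 + 1 + 2 + 3 + 4 = 11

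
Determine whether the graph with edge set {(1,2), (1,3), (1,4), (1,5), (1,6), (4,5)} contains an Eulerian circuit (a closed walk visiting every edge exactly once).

Step 1: Find the degree of each vertex:
  deg(1) = 5
  deg(2) = 1
  deg(3) = 1
  deg(4) = 2
  deg(5) = 2
  deg(6) = 1

Step 2: Count vertices with odd degree:
  Odd-degree vertices: 1, 2, 3, 6 (4 total)

Step 3: Apply Euler's theorem:
  - Eulerian circuit exists iff graph is connected and all vertices have even degree
  - Eulerian path exists iff graph is connected and has 0 or 2 odd-degree vertices

Graph has 4 odd-degree vertices (need 0 or 2).
Neither Eulerian path nor Eulerian circuit exists.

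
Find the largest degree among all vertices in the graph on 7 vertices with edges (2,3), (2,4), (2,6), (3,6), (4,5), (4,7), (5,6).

Step 1: Count edges incident to each vertex:
  deg(1) = 0 (neighbors: none)
  deg(2) = 3 (neighbors: 3, 4, 6)
  deg(3) = 2 (neighbors: 2, 6)
  deg(4) = 3 (neighbors: 2, 5, 7)
  deg(5) = 2 (neighbors: 4, 6)
  deg(6) = 3 (neighbors: 2, 3, 5)
  deg(7) = 1 (neighbors: 4)

Step 2: Find maximum:
  max(0, 3, 2, 3, 2, 3, 1) = 3 (vertex 2)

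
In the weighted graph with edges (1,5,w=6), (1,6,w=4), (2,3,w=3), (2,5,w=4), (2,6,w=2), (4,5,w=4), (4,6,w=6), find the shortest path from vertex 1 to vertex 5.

Step 1: Build adjacency list with weights:
  1: 5(w=6), 6(w=4)
  2: 3(w=3), 5(w=4), 6(w=2)
  3: 2(w=3)
  4: 5(w=4), 6(w=6)
  5: 1(w=6), 2(w=4), 4(w=4)
  6: 1(w=4), 2(w=2), 4(w=6)

Step 2: Apply Dijkstra's algorithm from vertex 1:
  Visit vertex 1 (distance=0)
    Update dist[5] = 6
    Update dist[6] = 4
  Visit vertex 6 (distance=4)
    Update dist[2] = 6
    Update dist[4] = 10
  Visit vertex 2 (distance=6)
    Update dist[3] = 9
  Visit vertex 5 (distance=6)

Step 3: Shortest path: 1 -> 5
Total weight: 6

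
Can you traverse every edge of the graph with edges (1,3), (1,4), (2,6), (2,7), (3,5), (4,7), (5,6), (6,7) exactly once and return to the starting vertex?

Step 1: Find the degree of each vertex:
  deg(1) = 2
  deg(2) = 2
  deg(3) = 2
  deg(4) = 2
  deg(5) = 2
  deg(6) = 3
  deg(7) = 3

Step 2: Count vertices with odd degree:
  Odd-degree vertices: 6, 7 (2 total)

Step 3: Apply Euler's theorem:
  - Eulerian circuit exists iff graph is connected and all vertices have even degree
  - Eulerian path exists iff graph is connected and has 0 or 2 odd-degree vertices

Graph is connected with exactly 2 odd-degree vertices (6, 7).
Eulerian path exists (starting and ending at the odd-degree vertices), but no Eulerian circuit.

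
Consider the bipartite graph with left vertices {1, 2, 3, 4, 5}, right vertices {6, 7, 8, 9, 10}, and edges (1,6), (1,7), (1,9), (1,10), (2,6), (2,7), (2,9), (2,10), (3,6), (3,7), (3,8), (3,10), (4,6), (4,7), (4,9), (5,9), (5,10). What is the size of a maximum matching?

Step 1: List the neighbors of each left vertex:
  1: 6, 7, 9, 10
  2: 6, 7, 9, 10
  3: 6, 7, 8, 10
  4: 6, 7, 9
  5: 9, 10

Step 2: Greedily match left vertices, then look for augmenting paths:
  Match 1 -- 6
  Match 2 -- 7
  Match 3 -- 8
  Match 4 -- 9
  Match 5 -- 10
  No augmenting path remains.

Step 3: Verify this is maximum:
  Matching size 5 = min(|L|, |R|) = min(5, 5), which is an upper bound, so this matching is maximum.

Maximum matching: {(1,6), (2,7), (3,8), (4,9), (5,10)}
Size: 5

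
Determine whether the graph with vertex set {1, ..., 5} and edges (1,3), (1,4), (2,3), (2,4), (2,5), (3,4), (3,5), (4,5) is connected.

Step 1: Build adjacency list from edges:
  1: 3, 4
  2: 3, 4, 5
  3: 1, 2, 4, 5
  4: 1, 2, 3, 5
  5: 2, 3, 4

Step 2: Run BFS/DFS from vertex 1:
  Visited: {1, 3, 4, 2, 5}
  Reached 5 of 5 vertices

Step 3: All 5 vertices reached from vertex 1, so the graph is connected.
Answer: Yes, the graph is connected.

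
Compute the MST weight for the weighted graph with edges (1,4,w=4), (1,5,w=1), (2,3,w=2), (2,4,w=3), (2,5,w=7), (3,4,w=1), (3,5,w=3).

Apply Kruskal's algorithm (sort edges by weight, add if no cycle):

Sorted edges by weight:
  (1,5) w=1
  (3,4) w=1
  (2,3) w=2
  (2,4) w=3
  (3,5) w=3
  (1,4) w=4
  (2,5) w=7

Add edge (1,5) w=1 -- no cycle. Running total: 1
Add edge (3,4) w=1 -- no cycle. Running total: 2
Add edge (2,3) w=2 -- no cycle. Running total: 4
Skip edge (2,4) w=3 -- would create cycle
Add edge (3,5) w=3 -- no cycle. Running total: 7

MST edges: (1,5,w=1), (3,4,w=1), (2,3,w=2), (3,5,w=3)
Total MST weight: 1 + 1 + 2 + 3 = 7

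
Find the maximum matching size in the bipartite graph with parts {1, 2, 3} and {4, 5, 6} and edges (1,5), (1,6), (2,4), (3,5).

Step 1: List the neighbors of each left vertex:
  1: 5, 6
  2: 4
  3: 5

Step 2: Greedily match left vertices, then look for augmenting paths:
  Match 1 -- 6
  Match 2 -- 4
  Match 3 -- 5
  No augmenting path remains.

Step 3: Verify this is maximum:
  Matching size 3 = min(|L|, |R|) = min(3, 3), which is an upper bound, so this matching is maximum.

Maximum matching: {(1,6), (2,4), (3,5)}
Size: 3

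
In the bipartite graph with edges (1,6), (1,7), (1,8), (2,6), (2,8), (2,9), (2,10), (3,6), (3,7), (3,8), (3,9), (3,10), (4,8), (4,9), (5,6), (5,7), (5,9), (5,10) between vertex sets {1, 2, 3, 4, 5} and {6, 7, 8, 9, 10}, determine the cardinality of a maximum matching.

Step 1: List the neighbors of each left vertex:
  1: 6, 7, 8
  2: 6, 8, 9, 10
  3: 6, 7, 8, 9, 10
  4: 8, 9
  5: 6, 7, 9, 10

Step 2: Greedily match left vertices, then look for augmenting paths:
  Match 1 -- 6
  Match 2 -- 8
  Match 3 -- 7
  Match 4 -- 9
  Match 5 -- 10
  No augmenting path remains.

Step 3: Verify this is maximum:
  Matching size 5 = min(|L|, |R|) = min(5, 5), which is an upper bound, so this matching is maximum.

Maximum matching: {(1,6), (2,8), (3,7), (4,9), (5,10)}
Size: 5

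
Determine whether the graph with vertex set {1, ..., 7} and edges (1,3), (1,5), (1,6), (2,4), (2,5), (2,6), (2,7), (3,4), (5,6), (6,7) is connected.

Step 1: Build adjacency list from edges:
  1: 3, 5, 6
  2: 4, 5, 6, 7
  3: 1, 4
  4: 2, 3
  5: 1, 2, 6
  6: 1, 2, 5, 7
  7: 2, 6

Step 2: Run BFS/DFS from vertex 1:
  Visited: {1, 3, 5, 6, 4, 2, 7}
  Reached 7 of 7 vertices

Step 3: All 7 vertices reached from vertex 1, so the graph is connected.
Answer: Yes, the graph is connected.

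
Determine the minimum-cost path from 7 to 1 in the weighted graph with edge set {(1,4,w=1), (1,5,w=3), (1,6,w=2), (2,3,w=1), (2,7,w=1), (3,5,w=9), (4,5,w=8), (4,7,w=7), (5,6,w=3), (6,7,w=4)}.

Step 1: Build adjacency list with weights:
  1: 4(w=1), 5(w=3), 6(w=2)
  2: 3(w=1), 7(w=1)
  3: 2(w=1), 5(w=9)
  4: 1(w=1), 5(w=8), 7(w=7)
  5: 1(w=3), 3(w=9), 4(w=8), 6(w=3)
  6: 1(w=2), 5(w=3), 7(w=4)
  7: 2(w=1), 4(w=7), 6(w=4)

Step 2: Apply Dijkstra's algorithm from vertex 7:
  Visit vertex 7 (distance=0)
    Update dist[2] = 1
    Update dist[4] = 7
    Update dist[6] = 4
  Visit vertex 2 (distance=1)
    Update dist[3] = 2
  Visit vertex 3 (distance=2)
    Update dist[5] = 11
  Visit vertex 6 (distance=4)
    Update dist[1] = 6
    Update dist[5] = 7
  Visit vertex 1 (distance=6)

Step 3: Shortest path: 7 -> 6 -> 1
Total weight: 4 + 2 = 6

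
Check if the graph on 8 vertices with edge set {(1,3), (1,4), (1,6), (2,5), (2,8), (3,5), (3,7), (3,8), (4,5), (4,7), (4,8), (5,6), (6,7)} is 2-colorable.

Step 1: Attempt 2-coloring using BFS:
  Start at vertex 1, assign color 0
  Color vertex 3 with color 1 (neighbor of 1)
  Color vertex 4 with color 1 (neighbor of 1)
  Color vertex 6 with color 1 (neighbor of 1)
  Color vertex 5 with color 0 (neighbor of 3)
  Color vertex 7 with color 0 (neighbor of 3)
  Color vertex 8 with color 0 (neighbor of 3)
  Color vertex 2 with color 1 (neighbor of 5)

Step 2: 2-coloring succeeded. No conflicts found.
  Set A (color 0): {1, 5, 7, 8}
  Set B (color 1): {2, 3, 4, 6}

The graph is bipartite with partition {1, 5, 7, 8}, {2, 3, 4, 6}.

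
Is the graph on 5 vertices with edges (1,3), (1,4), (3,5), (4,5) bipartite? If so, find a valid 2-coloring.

Step 1: Attempt 2-coloring using BFS:
  Start at vertex 1, assign color 0
  Color vertex 3 with color 1 (neighbor of 1)
  Color vertex 4 with color 1 (neighbor of 1)
  Color vertex 5 with color 0 (neighbor of 3)
  Start new component at vertex 2, assign color 0

Step 2: 2-coloring succeeded. No conflicts found.
  Set A (color 0): {1, 2, 5}
  Set B (color 1): {3, 4}

The graph is bipartite with partition {1, 2, 5}, {3, 4}.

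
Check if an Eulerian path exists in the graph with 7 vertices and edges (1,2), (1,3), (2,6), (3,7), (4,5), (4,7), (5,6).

Step 1: Find the degree of each vertex:
  deg(1) = 2
  deg(2) = 2
  deg(3) = 2
  deg(4) = 2
  deg(5) = 2
  deg(6) = 2
  deg(7) = 2

Step 2: Count vertices with odd degree:
  All vertices have even degree (0 odd-degree vertices)

Step 3: Apply Euler's theorem:
  - Eulerian circuit exists iff graph is connected and all vertices have even degree
  - Eulerian path exists iff graph is connected and has 0 or 2 odd-degree vertices

Graph is connected with 0 odd-degree vertices.
Both Eulerian circuit and Eulerian path exist.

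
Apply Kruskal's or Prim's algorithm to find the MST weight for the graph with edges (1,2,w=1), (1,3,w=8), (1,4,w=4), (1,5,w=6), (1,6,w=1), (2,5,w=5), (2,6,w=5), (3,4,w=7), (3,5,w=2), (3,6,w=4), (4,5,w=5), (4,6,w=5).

Apply Kruskal's algorithm (sort edges by weight, add if no cycle):

Sorted edges by weight:
  (1,2) w=1
  (1,6) w=1
  (3,5) w=2
  (1,4) w=4
  (3,6) w=4
  (2,5) w=5
  (2,6) w=5
  (4,6) w=5
  (4,5) w=5
  (1,5) w=6
  (3,4) w=7
  (1,3) w=8

Add edge (1,2) w=1 -- no cycle. Running total: 1
Add edge (1,6) w=1 -- no cycle. Running total: 2
Add edge (3,5) w=2 -- no cycle. Running total: 4
Add edge (1,4) w=4 -- no cycle. Running total: 8
Add edge (3,6) w=4 -- no cycle. Running total: 12

MST edges: (1,2,w=1), (1,6,w=1), (3,5,w=2), (1,4,w=4), (3,6,w=4)
Total MST weight: 1 + 1 + 2 + 4 + 4 = 12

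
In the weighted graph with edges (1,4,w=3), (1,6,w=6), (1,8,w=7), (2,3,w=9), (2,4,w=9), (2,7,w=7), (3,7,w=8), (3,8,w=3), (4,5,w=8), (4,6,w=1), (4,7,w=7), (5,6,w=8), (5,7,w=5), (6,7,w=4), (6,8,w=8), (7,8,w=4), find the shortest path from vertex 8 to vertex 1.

Step 1: Build adjacency list with weights:
  1: 4(w=3), 6(w=6), 8(w=7)
  2: 3(w=9), 4(w=9), 7(w=7)
  3: 2(w=9), 7(w=8), 8(w=3)
  4: 1(w=3), 2(w=9), 5(w=8), 6(w=1), 7(w=7)
  5: 4(w=8), 6(w=8), 7(w=5)
  6: 1(w=6), 4(w=1), 5(w=8), 7(w=4), 8(w=8)
  7: 2(w=7), 3(w=8), 4(w=7), 5(w=5), 6(w=4), 8(w=4)
  8: 1(w=7), 3(w=3), 6(w=8), 7(w=4)

Step 2: Apply Dijkstra's algorithm from vertex 8:
  Visit vertex 8 (distance=0)
    Update dist[1] = 7
    Update dist[3] = 3
    Update dist[6] = 8
    Update dist[7] = 4
  Visit vertex 3 (distance=3)
    Update dist[2] = 12
  Visit vertex 7 (distance=4)
    Update dist[2] = 11
    Update dist[4] = 11
    Update dist[5] = 9
  Visit vertex 1 (distance=7)
    Update dist[4] = 10

Step 3: Shortest path: 8 -> 1
Total weight: 7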